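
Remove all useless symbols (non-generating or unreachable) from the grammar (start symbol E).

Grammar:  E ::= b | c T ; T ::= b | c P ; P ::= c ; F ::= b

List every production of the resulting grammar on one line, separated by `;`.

E ::= b | c T; T ::= b | c P; P ::= c

Generating nonterminals: {E, F, P, T}.
Reachable from E after that: {E, P, T}.
Removed useless symbols: {F} and every production mentioning them.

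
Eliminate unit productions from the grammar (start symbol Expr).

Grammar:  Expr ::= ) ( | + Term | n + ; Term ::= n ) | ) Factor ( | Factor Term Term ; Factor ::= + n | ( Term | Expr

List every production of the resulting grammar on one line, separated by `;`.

Unit pairs: Factor ⇒* {Expr}.
For each unit pair (A, B), copy every non-unit production of B to A, then drop all unit productions.

Expr ::= ) ( | + Term | n +; Term ::= n ) | ) Factor ( | Factor Term Term; Factor ::= + n | ( Term | ) ( | + Term | n +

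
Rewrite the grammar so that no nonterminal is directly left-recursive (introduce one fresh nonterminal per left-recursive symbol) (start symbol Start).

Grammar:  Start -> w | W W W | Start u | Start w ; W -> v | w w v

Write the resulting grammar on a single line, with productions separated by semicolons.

Directly left-recursive nonterminal: Start.
For Start: α = {u, w}, β = {w, W W W}. Rewrite as Start → β Start1 and Start1 → α Start1 | ε.

Start -> w Start1 | W W W Start1; W -> v | w w v; Start1 -> u Start1 | w Start1 | ε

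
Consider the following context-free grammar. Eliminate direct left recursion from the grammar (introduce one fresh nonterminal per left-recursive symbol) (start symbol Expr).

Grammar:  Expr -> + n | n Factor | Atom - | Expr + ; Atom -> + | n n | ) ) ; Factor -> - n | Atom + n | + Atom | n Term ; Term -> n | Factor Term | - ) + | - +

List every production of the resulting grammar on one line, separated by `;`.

Left recursion appears on Expr.
For Expr: α = {+}, β = {+ n, n Factor, Atom -}. Rewrite as Expr → β Expr1 and Expr1 → α Expr1 | ε.

Expr -> + n Expr1 | n Factor Expr1 | Atom - Expr1; Atom -> + | n n | ) ); Factor -> - n | Atom + n | + Atom | n Term; Term -> n | Factor Term | - ) + | - +; Expr1 -> + Expr1 | ε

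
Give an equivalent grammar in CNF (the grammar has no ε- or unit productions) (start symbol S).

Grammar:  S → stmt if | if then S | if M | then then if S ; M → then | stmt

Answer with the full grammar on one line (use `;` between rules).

S → X1 X2 | X2 Y1 | X2 M | X3 Y2; M → then | stmt; X1 → stmt; X2 → if; X3 → then; Y1 → X3 S; Y2 → X3 Y3; Y3 → X2 S

Introduce a nonterminal for each terminal appearing in a rule of length ≥ 2: X1 → stmt, X2 → if, X3 → then.
Binarize each right-hand side of length ≥ 3 by chaining fresh nonterminals (Y1, Y2, …): affected rules were S → X2 X3 S; S → X3 X3 X2 S.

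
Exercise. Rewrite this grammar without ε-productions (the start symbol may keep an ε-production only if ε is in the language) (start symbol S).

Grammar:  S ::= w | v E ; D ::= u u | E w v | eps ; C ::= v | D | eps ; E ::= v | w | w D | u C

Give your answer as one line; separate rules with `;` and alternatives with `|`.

Nullable set = {C, D}.
ε ∉ L(G), so no ε-production is kept.
Add the nullable-subset variants: E → u C gives u C | u.

S ::= w | v E; D ::= u u | E w v; C ::= v | D; E ::= v | w | w D | u C | u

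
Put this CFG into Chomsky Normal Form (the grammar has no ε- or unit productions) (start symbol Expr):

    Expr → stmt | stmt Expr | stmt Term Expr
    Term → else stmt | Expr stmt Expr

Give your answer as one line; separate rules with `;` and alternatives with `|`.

Expr → stmt | X1 Expr | X1 Y1; Term → X2 X1 | Expr Y2; X1 → stmt; X2 → else; Y1 → Term Expr; Y2 → X1 Expr

Introduce a nonterminal for each terminal appearing in a rule of length ≥ 2: X1 → stmt, X2 → else.
Binarize each right-hand side of length ≥ 3 by chaining fresh nonterminals (Y1, Y2, …): affected rules were Expr → X1 Term Expr; Term → Expr X1 Expr.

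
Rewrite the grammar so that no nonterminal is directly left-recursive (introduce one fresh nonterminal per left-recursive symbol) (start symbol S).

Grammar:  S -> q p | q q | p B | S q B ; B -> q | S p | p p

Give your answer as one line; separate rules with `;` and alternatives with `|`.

S -> q p S' | q q S' | p B S'; B -> q | S p | p p; S' -> q B S' | ε

Left recursion appears on S.
For S: α = {q B}, β = {q p, q q, p B}. Rewrite as S → β S' and S' → α S' | ε.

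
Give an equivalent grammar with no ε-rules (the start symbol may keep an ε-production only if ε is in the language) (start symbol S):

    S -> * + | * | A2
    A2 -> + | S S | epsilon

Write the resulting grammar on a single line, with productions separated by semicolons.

Nullable nonterminals: {A2, S}.
ε ∈ L(G) since S is nullable, so keep S → ε.
Add the nullable-subset variants: A2 → S S gives S S | S.

S -> * + | * | A2 | ε; A2 -> + | S S | S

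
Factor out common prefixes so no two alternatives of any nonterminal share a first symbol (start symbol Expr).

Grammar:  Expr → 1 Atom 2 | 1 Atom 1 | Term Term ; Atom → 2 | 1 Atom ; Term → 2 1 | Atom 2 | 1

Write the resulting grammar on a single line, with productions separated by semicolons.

Expr has alternatives sharing prefix '1 Atom': factor to Expr → 1 Atom Expr1 with Expr1 → 2 | 1.

Expr → Term Term | 1 Atom Expr1; Atom → 2 | 1 Atom; Term → 2 1 | Atom 2 | 1; Expr1 → 2 | 1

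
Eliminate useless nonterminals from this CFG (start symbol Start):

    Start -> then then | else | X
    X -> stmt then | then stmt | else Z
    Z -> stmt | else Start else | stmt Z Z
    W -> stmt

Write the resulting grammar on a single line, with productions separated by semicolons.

Generating nonterminals: {Start, W, X, Z}.
Reachable from Start after that: {Start, X, Z}.
Removed useless symbols: {W} and every production mentioning them.

Start -> then then | else | X; X -> stmt then | then stmt | else Z; Z -> stmt | else Start else | stmt Z Z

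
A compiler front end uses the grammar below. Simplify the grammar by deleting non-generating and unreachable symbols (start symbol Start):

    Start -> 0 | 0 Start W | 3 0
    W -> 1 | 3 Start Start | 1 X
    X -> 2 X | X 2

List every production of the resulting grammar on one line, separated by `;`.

Generating nonterminals: {Start, W}.
Reachable from Start after that: {Start, W}.
Removed useless symbols: {X} and every production mentioning them.

Start -> 0 | 0 Start W | 3 0; W -> 1 | 3 Start Start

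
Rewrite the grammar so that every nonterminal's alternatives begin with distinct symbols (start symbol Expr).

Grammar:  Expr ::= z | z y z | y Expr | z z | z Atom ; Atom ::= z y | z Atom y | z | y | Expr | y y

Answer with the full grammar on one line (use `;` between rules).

Expr ::= y Expr | z Expr1; Atom ::= Expr | z Atom1 | y Atom2; Expr1 ::= eps | y z | z | Atom; Atom1 ::= y | Atom y | eps; Atom2 ::= eps | y

Expr has alternatives sharing prefix 'z': factor to Expr → z Expr1 with Expr1 → ε | y z | z | Atom.
Atom has alternatives sharing prefix 'z': factor to Atom → z Atom1 with Atom1 → y | Atom y | ε.
Atom has alternatives sharing prefix 'y': factor to Atom → y Atom2 with Atom2 → ε | y.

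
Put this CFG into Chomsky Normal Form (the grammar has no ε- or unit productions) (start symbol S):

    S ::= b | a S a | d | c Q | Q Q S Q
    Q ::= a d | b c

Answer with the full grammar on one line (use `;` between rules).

S ::= b | X1 Y1 | d | X2 Q | Q Y2; Q ::= X1 X3 | X4 X2; X1 ::= a; X2 ::= c; X3 ::= d; X4 ::= b; Y1 ::= S X1; Y2 ::= Q Y3; Y3 ::= S Q

Introduce a nonterminal for each terminal appearing in a rule of length ≥ 2: X1 → a, X2 → c, X3 → d, X4 → b.
Binarize each right-hand side of length ≥ 3 by chaining fresh nonterminals (Y1, Y2, …): affected rules were S → X1 S X1; S → Q Q S Q.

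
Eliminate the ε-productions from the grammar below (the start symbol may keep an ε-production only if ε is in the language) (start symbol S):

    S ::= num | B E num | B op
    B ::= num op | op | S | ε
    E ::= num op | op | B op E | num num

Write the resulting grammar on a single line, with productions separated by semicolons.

S ::= num | B E num | E num | B op | op; B ::= num op | op | S; E ::= num op | op | B op E | op E | num num

Nullable set = {B}.
ε ∉ L(G), so no ε-production is kept.
For each production, add variants omitting each subset of nullable occurrences: S → B E num gives B E num | E num. S → B op gives B op | op. E → B op E gives B op E | op E.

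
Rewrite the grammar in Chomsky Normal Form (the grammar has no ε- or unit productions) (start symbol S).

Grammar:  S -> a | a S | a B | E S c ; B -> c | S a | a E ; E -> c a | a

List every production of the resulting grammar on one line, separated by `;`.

S -> a | X1 S | X1 B | E Y1; B -> c | S X1 | X1 E; E -> X2 X1 | a; X1 -> a; X2 -> c; Y1 -> S X2

Introduce a nonterminal for each terminal appearing in a rule of length ≥ 2: X1 → a, X2 → c.
Binarize each right-hand side of length ≥ 3 by chaining fresh nonterminals (Y1, Y2, …): affected rules were S → E S X2.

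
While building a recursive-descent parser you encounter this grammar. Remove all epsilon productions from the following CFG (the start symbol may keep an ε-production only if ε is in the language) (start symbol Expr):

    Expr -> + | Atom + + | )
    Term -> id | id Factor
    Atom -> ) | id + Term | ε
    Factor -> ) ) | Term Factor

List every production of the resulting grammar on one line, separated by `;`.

Expr -> + | Atom + + | + + | ); Term -> id | id Factor; Atom -> ) | id + Term; Factor -> ) ) | Term Factor

Nullable nonterminals: {Atom}.
ε ∉ L(G), so no ε-production is kept.
Add the nullable-subset variants: Expr → Atom + + gives Atom + + | + +.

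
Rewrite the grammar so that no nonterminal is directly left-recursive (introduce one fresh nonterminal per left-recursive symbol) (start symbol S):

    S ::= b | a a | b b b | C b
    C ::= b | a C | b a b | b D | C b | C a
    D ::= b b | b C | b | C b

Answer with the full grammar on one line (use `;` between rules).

S ::= b | a a | b b b | C b; C ::= b C' | a C C' | b a b C' | b D C'; D ::= b b | b C | b | C b; C' ::= b C' | a C' | ε

Left recursion appears on C.
For C: α = {b, a}, β = {b, a C, b a b, b D}. Rewrite as C → β C' and C' → α C' | ε.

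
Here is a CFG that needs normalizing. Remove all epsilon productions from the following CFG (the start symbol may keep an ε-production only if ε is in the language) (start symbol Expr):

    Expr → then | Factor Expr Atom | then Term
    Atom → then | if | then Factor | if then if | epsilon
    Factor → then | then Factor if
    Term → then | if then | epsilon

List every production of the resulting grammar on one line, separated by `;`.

The nullable symbols are {Atom, Term}.
ε ∉ L(G), so no ε-production is kept.
Add the nullable-subset variants: Expr → Factor Expr Atom gives Factor Expr Atom | Factor Expr.

Expr → then | Factor Expr Atom | Factor Expr | then Term; Atom → then | if | then Factor | if then if; Factor → then | then Factor if; Term → then | if then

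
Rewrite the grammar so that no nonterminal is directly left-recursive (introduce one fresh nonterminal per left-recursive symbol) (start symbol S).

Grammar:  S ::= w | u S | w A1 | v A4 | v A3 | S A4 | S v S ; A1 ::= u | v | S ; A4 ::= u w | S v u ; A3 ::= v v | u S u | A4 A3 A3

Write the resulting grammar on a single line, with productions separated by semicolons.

S is directly left-recursive.
For S: α = {A4, v S}, β = {w, u S, w A1, v A4, v A3}. Rewrite as S → β S' and S' → α S' | ε.

S ::= w S' | u S S' | w A1 S' | v A4 S' | v A3 S'; A1 ::= u | v | S; A4 ::= u w | S v u; A3 ::= v v | u S u | A4 A3 A3; S' ::= A4 S' | v S S' | ε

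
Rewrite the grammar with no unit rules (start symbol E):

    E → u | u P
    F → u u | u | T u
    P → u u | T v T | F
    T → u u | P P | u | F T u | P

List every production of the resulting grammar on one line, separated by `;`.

Unit pairs: P ⇒* {F}; T ⇒* {F, P}.
Replace each nonterminal's rules with the union of the non-unit rules of every nonterminal it unit-derives.

E → u | u P; F → u u | u | T u; P → u u | u | T u | T v T; T → u u | u | T u | T v T | P P | F T u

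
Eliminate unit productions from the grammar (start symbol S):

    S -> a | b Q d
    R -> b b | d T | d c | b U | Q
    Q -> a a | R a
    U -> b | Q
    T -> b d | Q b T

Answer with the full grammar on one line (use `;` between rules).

Unit pairs: R ⇒* {Q}; U ⇒* {Q}.
Replace each nonterminal's rules with the union of the non-unit rules of every nonterminal it unit-derives.

S -> a | b Q d; R -> a a | R a | b b | d T | d c | b U; Q -> a a | R a; U -> b | a a | R a; T -> b d | Q b T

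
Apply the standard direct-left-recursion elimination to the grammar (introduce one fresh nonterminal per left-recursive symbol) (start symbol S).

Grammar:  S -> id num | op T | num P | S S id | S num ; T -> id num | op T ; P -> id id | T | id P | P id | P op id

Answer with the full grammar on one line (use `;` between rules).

Left recursion appears on S, P.
For S: α = {S id, num}, β = {id num, op T, num P}. Rewrite as S → β S' and S' → α S' | ε.
For P: α = {id, op id}, β = {id id, T, id P}. Rewrite as P → β P' and P' → α P' | ε.

S -> id num S' | op T S' | num P S'; T -> id num | op T; P -> id id P' | T P' | id P P'; S' -> S id S' | num S' | epsilon; P' -> id P' | op id P' | epsilon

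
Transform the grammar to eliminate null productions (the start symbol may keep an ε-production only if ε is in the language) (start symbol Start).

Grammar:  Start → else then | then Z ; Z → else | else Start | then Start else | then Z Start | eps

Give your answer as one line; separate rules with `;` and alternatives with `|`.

Start → else then | then Z | then; Z → else | else Start | then Start else | then Z Start | then Start

Nullable nonterminals: {Z}.
ε ∉ L(G), so no ε-production is kept.
Expand every rule over subsets of its nullable positions: Start → then Z gives then Z | then. Z → then Z Start gives then Z Start | then Start.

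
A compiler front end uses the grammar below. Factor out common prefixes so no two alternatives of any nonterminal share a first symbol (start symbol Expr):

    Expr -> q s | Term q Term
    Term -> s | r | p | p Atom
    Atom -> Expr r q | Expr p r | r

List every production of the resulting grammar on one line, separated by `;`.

Expr -> q s | Term q Term; Term -> s | r | p Term1; Atom -> r | Expr Atom1; Term1 -> ε | Atom; Atom1 -> r q | p r

Term has alternatives sharing prefix 'p': factor to Term → p Term1 with Term1 → ε | Atom.
Atom has alternatives sharing prefix 'Expr': factor to Atom → Expr Atom1 with Atom1 → r q | p r.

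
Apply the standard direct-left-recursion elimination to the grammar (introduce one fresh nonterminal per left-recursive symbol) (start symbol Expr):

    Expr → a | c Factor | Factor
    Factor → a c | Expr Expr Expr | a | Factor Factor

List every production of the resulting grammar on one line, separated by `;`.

Expr → a | c Factor | Factor; Factor → a c Factor1 | Expr Expr Expr Factor1 | a Factor1; Factor1 → Factor Factor1 | ε

Factor is directly left-recursive.
For Factor: α = {Factor}, β = {a c, Expr Expr Expr, a}. Rewrite as Factor → β Factor1 and Factor1 → α Factor1 | ε.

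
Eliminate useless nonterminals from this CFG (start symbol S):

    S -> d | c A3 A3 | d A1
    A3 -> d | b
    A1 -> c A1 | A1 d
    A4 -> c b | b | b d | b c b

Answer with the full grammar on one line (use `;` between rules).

Generating nonterminals: {A3, A4, S}.
Reachable from S after that: {A3, S}.
Removed useless symbols: {A1, A4} and every production mentioning them.

S -> d | c A3 A3; A3 -> d | b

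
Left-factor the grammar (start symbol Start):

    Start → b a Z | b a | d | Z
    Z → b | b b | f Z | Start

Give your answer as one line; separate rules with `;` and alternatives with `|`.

Start → d | Z | b a Start1; Z → f Z | Start | b Z1; Start1 → Z | ε; Z1 → ε | b

Start has alternatives sharing prefix 'b a': factor to Start → b a Start1 with Start1 → Z | ε.
Z has alternatives sharing prefix 'b': factor to Z → b Z1 with Z1 → ε | b.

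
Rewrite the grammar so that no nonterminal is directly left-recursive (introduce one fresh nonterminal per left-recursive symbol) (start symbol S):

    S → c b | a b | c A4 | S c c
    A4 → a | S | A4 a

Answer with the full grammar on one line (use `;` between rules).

S → c b S' | a b S' | c A4 S'; A4 → a A4' | S A4'; S' → c c S' | ε; A4' → a A4' | ε

Directly left-recursive nonterminals: S, A4.
For S: α = {c c}, β = {c b, a b, c A4}. Rewrite as S → β S' and S' → α S' | ε.
For A4: α = {a}, β = {a, S}. Rewrite as A4 → β A4' and A4' → α A4' | ε.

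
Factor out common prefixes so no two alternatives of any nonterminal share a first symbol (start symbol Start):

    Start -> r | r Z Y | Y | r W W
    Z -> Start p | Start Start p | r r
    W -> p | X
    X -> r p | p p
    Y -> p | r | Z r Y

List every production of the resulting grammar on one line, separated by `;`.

Start has alternatives sharing prefix 'r': factor to Start → r Start1 with Start1 → ε | Z Y | W W.
Z has alternatives sharing prefix 'Start': factor to Z → Start Z1 with Z1 → p | Start p.

Start -> Y | r Start1; Z -> r r | Start Z1; W -> p | X; X -> r p | p p; Y -> p | r | Z r Y; Start1 -> epsilon | Z Y | W W; Z1 -> p | Start p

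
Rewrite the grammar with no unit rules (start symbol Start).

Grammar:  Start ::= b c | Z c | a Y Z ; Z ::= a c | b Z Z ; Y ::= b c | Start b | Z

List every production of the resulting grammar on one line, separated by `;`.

Start ::= b c | Z c | a Y Z; Z ::= a c | b Z Z; Y ::= a c | b Z Z | b c | Start b

Unit pairs: Y ⇒* {Z}.
For every A with A ⇒* B via unit rules, add B's non-unit alternatives to A; then delete every rule of the form X → Y.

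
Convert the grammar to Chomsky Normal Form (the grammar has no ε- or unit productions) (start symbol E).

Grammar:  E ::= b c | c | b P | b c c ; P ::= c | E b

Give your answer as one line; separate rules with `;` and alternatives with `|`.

E ::= X1 X2 | c | X1 P | X1 Y1; P ::= c | E X1; X1 ::= b; X2 ::= c; Y1 ::= X2 X2

Introduce a nonterminal for each terminal appearing in a rule of length ≥ 2: X1 → b, X2 → c.
Binarize each right-hand side of length ≥ 3 by chaining fresh nonterminals (Y1, Y2, …): affected rules were E → X1 X2 X2.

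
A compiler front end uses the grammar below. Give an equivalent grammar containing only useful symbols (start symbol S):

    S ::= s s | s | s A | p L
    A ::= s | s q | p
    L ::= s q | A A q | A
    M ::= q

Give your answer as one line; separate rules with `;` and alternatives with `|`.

S ::= s s | s | s A | p L; A ::= s | s q | p; L ::= s q | A A q | A

Generating nonterminals: {A, L, M, S}.
Reachable from S after that: {A, L, S}.
Removed useless symbols: {M} and every production mentioning them.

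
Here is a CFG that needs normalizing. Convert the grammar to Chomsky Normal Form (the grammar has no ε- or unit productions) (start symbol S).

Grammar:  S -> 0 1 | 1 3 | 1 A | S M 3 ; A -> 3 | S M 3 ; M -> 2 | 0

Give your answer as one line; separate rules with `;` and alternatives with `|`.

Introduce a nonterminal for each terminal appearing in a rule of length ≥ 2: X1 → 0, X2 → 1, X3 → 3.
Binarize each right-hand side of length ≥ 3 by chaining fresh nonterminals (Y1, Y2, …): affected rules were S → S M X3; A → S M X3.

S -> X1 X2 | X2 X3 | X2 A | S Y1; A -> 3 | S Y2; M -> 2 | 0; X1 -> 0; X2 -> 1; X3 -> 3; Y1 -> M X3; Y2 -> M X3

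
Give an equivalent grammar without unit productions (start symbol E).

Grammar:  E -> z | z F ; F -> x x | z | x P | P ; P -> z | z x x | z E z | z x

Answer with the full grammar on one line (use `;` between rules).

Unit pairs: F ⇒* {P}.
For each unit pair (A, B), copy every non-unit production of B to A, then drop all unit productions.

E -> z | z F; F -> x x | z | x P | z x x | z E z | z x; P -> z | z x x | z E z | z x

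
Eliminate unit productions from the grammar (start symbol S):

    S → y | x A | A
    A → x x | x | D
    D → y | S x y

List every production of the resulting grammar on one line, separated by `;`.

Unit pairs: A ⇒* {D}; S ⇒* {A, D}.
Replace each nonterminal's rules with the union of the non-unit rules of every nonterminal it unit-derives.

S → y | S x y | x A | x x | x; A → y | S x y | x x | x; D → y | S x y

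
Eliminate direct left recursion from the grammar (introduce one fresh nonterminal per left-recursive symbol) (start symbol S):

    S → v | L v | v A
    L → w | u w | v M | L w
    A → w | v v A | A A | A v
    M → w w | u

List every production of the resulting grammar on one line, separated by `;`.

Left recursion appears on L, A.
For L: α = {w}, β = {w, u w, v M}. Rewrite as L → β L' and L' → α L' | ε.
For A: α = {A, v}, β = {w, v v A}. Rewrite as A → β A' and A' → α A' | ε.

S → v | L v | v A; L → w L' | u w L' | v M L'; A → w A' | v v A A'; M → w w | u; L' → w L' | ε; A' → A A' | v A' | ε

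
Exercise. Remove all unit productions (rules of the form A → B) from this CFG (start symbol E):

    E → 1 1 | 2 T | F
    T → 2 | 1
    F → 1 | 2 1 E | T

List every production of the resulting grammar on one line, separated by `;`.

Unit pairs: E ⇒* {F, T}; F ⇒* {T}.
For every A with A ⇒* B via unit rules, add B's non-unit alternatives to A; then delete every rule of the form X → Y.

E → 1 1 | 2 T | 1 | 2 1 E | 2; T → 2 | 1; F → 1 | 2 1 E | 2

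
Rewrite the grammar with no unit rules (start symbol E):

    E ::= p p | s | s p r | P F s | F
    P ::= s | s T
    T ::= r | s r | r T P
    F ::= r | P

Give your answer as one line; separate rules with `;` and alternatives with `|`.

Unit pairs: E ⇒* {F, P}; F ⇒* {P}.
Replace each nonterminal's rules with the union of the non-unit rules of every nonterminal it unit-derives.

E ::= p p | s | s p r | P F s | r | s T; P ::= s | s T; T ::= r | s r | r T P; F ::= r | s | s T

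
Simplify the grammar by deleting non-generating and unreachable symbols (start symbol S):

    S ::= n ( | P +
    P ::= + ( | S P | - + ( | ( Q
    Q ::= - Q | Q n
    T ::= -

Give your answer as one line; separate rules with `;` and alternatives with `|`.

S ::= n ( | P +; P ::= + ( | S P | - + (

Generating nonterminals: {P, S, T}.
Reachable from S after that: {P, S}.
Removed useless symbols: {Q, T} and every production mentioning them.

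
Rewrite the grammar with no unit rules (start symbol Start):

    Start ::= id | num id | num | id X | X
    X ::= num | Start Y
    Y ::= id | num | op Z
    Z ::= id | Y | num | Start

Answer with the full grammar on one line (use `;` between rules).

Unit pairs: Start ⇒* {X}; Z ⇒* {Start, X, Y}.
For each unit pair (A, B), copy every non-unit production of B to A, then drop all unit productions.

Start ::= id | num id | num | id X | Start Y; X ::= num | Start Y; Y ::= id | num | op Z; Z ::= id | num | num id | id X | Start Y | op Z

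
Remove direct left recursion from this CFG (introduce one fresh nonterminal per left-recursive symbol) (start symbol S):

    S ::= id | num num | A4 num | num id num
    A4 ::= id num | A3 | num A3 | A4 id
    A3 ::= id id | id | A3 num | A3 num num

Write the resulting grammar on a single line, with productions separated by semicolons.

Directly left-recursive nonterminals: A4, A3.
For A4: α = {id}, β = {id num, A3, num A3}. Rewrite as A4 → β A4' and A4' → α A4' | ε.
For A3: α = {num, num num}, β = {id id, id}. Rewrite as A3 → β A3' and A3' → α A3' | ε.

S ::= id | num num | A4 num | num id num; A4 ::= id num A4' | A3 A4' | num A3 A4'; A3 ::= id id A3' | id A3'; A4' ::= id A4' | epsilon; A3' ::= num A3' | num num A3' | epsilon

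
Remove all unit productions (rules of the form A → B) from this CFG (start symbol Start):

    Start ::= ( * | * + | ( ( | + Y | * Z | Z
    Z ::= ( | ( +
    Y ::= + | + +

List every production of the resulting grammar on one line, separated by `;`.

Unit pairs: Start ⇒* {Z}.
For each unit pair (A, B), copy every non-unit production of B to A, then drop all unit productions.

Start ::= ( | ( + | ( * | * + | ( ( | + Y | * Z; Z ::= ( | ( +; Y ::= + | + +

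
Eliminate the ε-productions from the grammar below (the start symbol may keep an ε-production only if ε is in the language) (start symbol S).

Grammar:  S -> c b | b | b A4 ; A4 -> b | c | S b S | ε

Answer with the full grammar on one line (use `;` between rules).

S -> c b | b | b A4; A4 -> b | c | S b S

Nullable nonterminals: {A4}.
ε ∉ L(G), so no ε-production is kept.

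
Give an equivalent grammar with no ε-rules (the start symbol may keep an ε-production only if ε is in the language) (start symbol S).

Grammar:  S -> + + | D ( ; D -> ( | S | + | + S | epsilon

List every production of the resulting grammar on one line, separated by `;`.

Nullable set = {D}.
ε ∉ L(G), so no ε-production is kept.
Add the nullable-subset variants: S → D ( gives D ( | (.

S -> + + | D ( | (; D -> ( | S | + | + S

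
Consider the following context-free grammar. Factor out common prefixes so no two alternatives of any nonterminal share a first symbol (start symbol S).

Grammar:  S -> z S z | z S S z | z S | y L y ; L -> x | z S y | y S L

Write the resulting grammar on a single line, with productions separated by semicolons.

S -> y L y | z S S'; L -> x | z S y | y S L; S' -> z | S z | ε

S has alternatives sharing prefix 'z S': factor to S → z S S' with S' → z | S z | ε.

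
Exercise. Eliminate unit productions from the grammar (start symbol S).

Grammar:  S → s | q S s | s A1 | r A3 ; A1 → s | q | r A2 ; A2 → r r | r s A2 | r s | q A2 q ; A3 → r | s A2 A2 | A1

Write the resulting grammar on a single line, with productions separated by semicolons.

S → s | q S s | s A1 | r A3; A1 → s | q | r A2; A2 → r r | r s A2 | r s | q A2 q; A3 → s | q | r A2 | r | s A2 A2

Unit pairs: A3 ⇒* {A1}.
Replace each nonterminal's rules with the union of the non-unit rules of every nonterminal it unit-derives.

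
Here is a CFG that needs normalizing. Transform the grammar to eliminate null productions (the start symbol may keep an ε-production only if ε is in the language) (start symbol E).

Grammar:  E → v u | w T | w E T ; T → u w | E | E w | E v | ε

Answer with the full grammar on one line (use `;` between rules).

Nullable nonterminals: {T}.
ε ∉ L(G), so no ε-production is kept.
For each production, add variants omitting each subset of nullable occurrences: E → w T gives w T | w. E → w E T gives w E T | w E.

E → v u | w T | w | w E T | w E; T → u w | E | E w | E v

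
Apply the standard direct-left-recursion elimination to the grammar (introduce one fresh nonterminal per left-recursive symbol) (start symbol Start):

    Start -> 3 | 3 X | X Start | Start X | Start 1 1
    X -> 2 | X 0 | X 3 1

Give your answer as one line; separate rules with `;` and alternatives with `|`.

Start -> 3 Start1 | 3 X Start1 | X Start Start1; X -> 2 X1; Start1 -> X Start1 | 1 1 Start1 | ε; X1 -> 0 X1 | 3 1 X1 | ε

Start, X are directly left-recursive.
For Start: α = {X, 1 1}, β = {3, 3 X, X Start}. Rewrite as Start → β Start1 and Start1 → α Start1 | ε.
For X: α = {0, 3 1}, β = {2}. Rewrite as X → β X1 and X1 → α X1 | ε.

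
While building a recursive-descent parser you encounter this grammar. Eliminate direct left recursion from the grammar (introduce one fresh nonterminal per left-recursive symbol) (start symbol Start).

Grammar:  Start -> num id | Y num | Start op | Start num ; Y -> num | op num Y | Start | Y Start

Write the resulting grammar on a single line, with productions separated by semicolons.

Directly left-recursive nonterminals: Start, Y.
For Start: α = {op, num}, β = {num id, Y num}. Rewrite as Start → β Start1 and Start1 → α Start1 | ε.
For Y: α = {Start}, β = {num, op num Y, Start}. Rewrite as Y → β Y1 and Y1 → α Y1 | ε.

Start -> num id Start1 | Y num Start1; Y -> num Y1 | op num Y Y1 | Start Y1; Start1 -> op Start1 | num Start1 | eps; Y1 -> Start Y1 | eps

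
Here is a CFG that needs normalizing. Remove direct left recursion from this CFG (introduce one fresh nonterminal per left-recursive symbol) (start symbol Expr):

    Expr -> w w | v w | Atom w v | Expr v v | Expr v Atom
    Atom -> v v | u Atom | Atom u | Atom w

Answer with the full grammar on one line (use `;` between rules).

Expr -> w w Expr1 | v w Expr1 | Atom w v Expr1; Atom -> v v Atom1 | u Atom Atom1; Expr1 -> v v Expr1 | v Atom Expr1 | ε; Atom1 -> u Atom1 | w Atom1 | ε

Left recursion appears on Expr, Atom.
For Expr: α = {v v, v Atom}, β = {w w, v w, Atom w v}. Rewrite as Expr → β Expr1 and Expr1 → α Expr1 | ε.
For Atom: α = {u, w}, β = {v v, u Atom}. Rewrite as Atom → β Atom1 and Atom1 → α Atom1 | ε.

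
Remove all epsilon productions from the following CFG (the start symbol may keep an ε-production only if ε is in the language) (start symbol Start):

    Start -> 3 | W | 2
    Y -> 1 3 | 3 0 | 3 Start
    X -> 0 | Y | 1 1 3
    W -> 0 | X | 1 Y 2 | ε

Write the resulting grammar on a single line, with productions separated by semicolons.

Start -> 3 | W | 2 | ε; Y -> 1 3 | 3 0 | 3 Start | 3; X -> 0 | Y | 1 1 3; W -> 0 | X | 1 Y 2

The nullable symbols are {Start, W}.
ε ∈ L(G) since Start is nullable, so keep Start → ε.
Add the nullable-subset variants: Y → 3 Start gives 3 Start | 3.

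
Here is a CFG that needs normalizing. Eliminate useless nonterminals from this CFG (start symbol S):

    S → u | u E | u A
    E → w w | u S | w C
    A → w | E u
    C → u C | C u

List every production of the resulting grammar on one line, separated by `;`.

Generating nonterminals: {A, E, S}.
Reachable from S after that: {A, E, S}.
Removed useless symbols: {C} and every production mentioning them.

S → u | u E | u A; E → w w | u S; A → w | E u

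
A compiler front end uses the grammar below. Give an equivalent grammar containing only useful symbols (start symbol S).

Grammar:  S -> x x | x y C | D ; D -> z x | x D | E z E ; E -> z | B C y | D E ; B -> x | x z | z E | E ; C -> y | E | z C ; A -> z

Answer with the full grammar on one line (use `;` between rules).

Generating nonterminals: {A, B, C, D, E, S}.
Reachable from S after that: {B, C, D, E, S}.
Removed useless symbols: {A} and every production mentioning them.

S -> x x | x y C | D; D -> z x | x D | E z E; E -> z | B C y | D E; B -> x | x z | z E | E; C -> y | E | z C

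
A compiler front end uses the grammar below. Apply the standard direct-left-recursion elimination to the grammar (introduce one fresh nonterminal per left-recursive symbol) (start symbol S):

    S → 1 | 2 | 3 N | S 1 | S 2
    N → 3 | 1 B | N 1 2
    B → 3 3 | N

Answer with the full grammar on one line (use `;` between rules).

S → 1 S' | 2 S' | 3 N S'; N → 3 N' | 1 B N'; B → 3 3 | N; S' → 1 S' | 2 S' | ε; N' → 1 2 N' | ε

Directly left-recursive nonterminals: S, N.
For S: α = {1, 2}, β = {1, 2, 3 N}. Rewrite as S → β S' and S' → α S' | ε.
For N: α = {1 2}, β = {3, 1 B}. Rewrite as N → β N' and N' → α N' | ε.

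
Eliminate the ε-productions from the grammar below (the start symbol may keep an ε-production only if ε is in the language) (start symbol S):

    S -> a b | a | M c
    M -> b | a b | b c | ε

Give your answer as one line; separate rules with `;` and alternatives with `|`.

S -> a b | a | M c | c; M -> b | a b | b c

Nullable nonterminals: {M}.
ε ∉ L(G), so no ε-production is kept.
Expand every rule over subsets of its nullable positions: S → M c gives M c | c.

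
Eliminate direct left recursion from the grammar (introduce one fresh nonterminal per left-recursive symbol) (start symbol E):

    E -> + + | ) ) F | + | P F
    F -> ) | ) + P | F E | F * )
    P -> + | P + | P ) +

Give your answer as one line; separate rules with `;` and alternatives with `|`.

E -> + + | ) ) F | + | P F; F -> ) F' | ) + P F'; P -> + P'; F' -> E F' | * ) F' | ε; P' -> + P' | ) + P' | ε

F, P are directly left-recursive.
For F: α = {E, * )}, β = {), ) + P}. Rewrite as F → β F' and F' → α F' | ε.
For P: α = {+, ) +}, β = {+}. Rewrite as P → β P' and P' → α P' | ε.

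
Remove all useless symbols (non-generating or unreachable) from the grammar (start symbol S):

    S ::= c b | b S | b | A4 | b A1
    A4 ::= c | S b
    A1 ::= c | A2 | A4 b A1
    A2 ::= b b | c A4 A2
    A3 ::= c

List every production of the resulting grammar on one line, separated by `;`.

Generating nonterminals: {A1, A2, A3, A4, S}.
Reachable from S after that: {A1, A2, A4, S}.
Removed useless symbols: {A3} and every production mentioning them.

S ::= c b | b S | b | A4 | b A1; A4 ::= c | S b; A1 ::= c | A2 | A4 b A1; A2 ::= b b | c A4 A2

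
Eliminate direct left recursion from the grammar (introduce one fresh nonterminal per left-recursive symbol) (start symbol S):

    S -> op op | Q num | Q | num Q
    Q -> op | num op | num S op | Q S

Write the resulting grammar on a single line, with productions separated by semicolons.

Directly left-recursive nonterminal: Q.
For Q: α = {S}, β = {op, num op, num S op}. Rewrite as Q → β Q' and Q' → α Q' | ε.

S -> op op | Q num | Q | num Q; Q -> op Q' | num op Q' | num S op Q'; Q' -> S Q' | ε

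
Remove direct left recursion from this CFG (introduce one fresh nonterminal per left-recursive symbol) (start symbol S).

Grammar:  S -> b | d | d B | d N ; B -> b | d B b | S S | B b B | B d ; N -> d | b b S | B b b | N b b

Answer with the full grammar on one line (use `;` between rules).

B, N are directly left-recursive.
For B: α = {b B, d}, β = {b, d B b, S S}. Rewrite as B → β B' and B' → α B' | ε.
For N: α = {b b}, β = {d, b b S, B b b}. Rewrite as N → β N' and N' → α N' | ε.

S -> b | d | d B | d N; B -> b B' | d B b B' | S S B'; N -> d N' | b b S N' | B b b N'; B' -> b B B' | d B' | ε; N' -> b b N' | ε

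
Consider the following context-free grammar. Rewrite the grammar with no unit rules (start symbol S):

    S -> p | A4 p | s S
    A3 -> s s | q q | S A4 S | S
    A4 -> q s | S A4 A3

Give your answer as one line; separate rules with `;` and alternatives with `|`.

S -> p | A4 p | s S; A3 -> p | A4 p | s S | s s | q q | S A4 S; A4 -> q s | S A4 A3

Unit pairs: A3 ⇒* {S}.
For each unit pair (A, B), copy every non-unit production of B to A, then drop all unit productions.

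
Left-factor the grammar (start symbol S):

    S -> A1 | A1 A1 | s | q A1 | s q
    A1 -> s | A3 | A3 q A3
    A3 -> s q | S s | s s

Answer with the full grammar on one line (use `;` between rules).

S has alternatives sharing prefix 'A1': factor to S → A1 S' with S' → ε | A1.
S has alternatives sharing prefix 's': factor to S → s S'' with S'' → ε | q.
A1 has alternatives sharing prefix 'A3': factor to A1 → A3 A1' with A1' → ε | q A3.
A3 has alternatives sharing prefix 's': factor to A3 → s A3' with A3' → q | s.

S -> q A1 | A1 S' | s S''; A1 -> s | A3 A1'; A3 -> S s | s A3'; S' -> ε | A1; S'' -> ε | q; A1' -> ε | q A3; A3' -> q | s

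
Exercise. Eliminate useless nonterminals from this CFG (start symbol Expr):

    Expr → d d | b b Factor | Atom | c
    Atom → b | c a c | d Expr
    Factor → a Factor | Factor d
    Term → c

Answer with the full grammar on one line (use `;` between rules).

Generating nonterminals: {Atom, Expr, Term}.
Reachable from Expr after that: {Atom, Expr}.
Removed useless symbols: {Factor, Term} and every production mentioning them.

Expr → d d | Atom | c; Atom → b | c a c | d Expr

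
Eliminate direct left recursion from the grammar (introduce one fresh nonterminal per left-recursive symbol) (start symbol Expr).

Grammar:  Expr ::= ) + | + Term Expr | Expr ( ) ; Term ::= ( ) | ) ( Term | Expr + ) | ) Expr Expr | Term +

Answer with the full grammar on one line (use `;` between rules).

Left recursion appears on Expr, Term.
For Expr: α = {( )}, β = {) +, + Term Expr}. Rewrite as Expr → β Expr1 and Expr1 → α Expr1 | ε.
For Term: α = {+}, β = {( ), ) ( Term, Expr + ), ) Expr Expr}. Rewrite as Term → β Term1 and Term1 → α Term1 | ε.

Expr ::= ) + Expr1 | + Term Expr Expr1; Term ::= ( ) Term1 | ) ( Term Term1 | Expr + ) Term1 | ) Expr Expr Term1; Expr1 ::= ( ) Expr1 | ε; Term1 ::= + Term1 | ε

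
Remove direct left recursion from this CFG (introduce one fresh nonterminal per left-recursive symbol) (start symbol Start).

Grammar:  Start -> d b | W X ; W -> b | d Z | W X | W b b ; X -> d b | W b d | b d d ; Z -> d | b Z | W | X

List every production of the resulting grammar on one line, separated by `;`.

Start -> d b | W X; W -> b W1 | d Z W1; X -> d b | W b d | b d d; Z -> d | b Z | W | X; W1 -> X W1 | b b W1 | ε

W is directly left-recursive.
For W: α = {X, b b}, β = {b, d Z}. Rewrite as W → β W1 and W1 → α W1 | ε.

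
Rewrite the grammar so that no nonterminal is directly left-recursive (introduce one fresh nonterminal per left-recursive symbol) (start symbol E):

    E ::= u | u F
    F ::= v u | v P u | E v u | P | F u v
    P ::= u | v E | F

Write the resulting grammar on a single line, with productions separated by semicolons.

F is directly left-recursive.
For F: α = {u v}, β = {v u, v P u, E v u, P}. Rewrite as F → β F' and F' → α F' | ε.

E ::= u | u F; F ::= v u F' | v P u F' | E v u F' | P F'; P ::= u | v E | F; F' ::= u v F' | epsilon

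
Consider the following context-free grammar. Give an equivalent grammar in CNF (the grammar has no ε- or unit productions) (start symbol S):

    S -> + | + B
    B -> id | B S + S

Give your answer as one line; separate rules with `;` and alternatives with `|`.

Introduce a nonterminal for each terminal appearing in a rule of length ≥ 2: X1 → +.
Binarize each right-hand side of length ≥ 3 by chaining fresh nonterminals (Y1, Y2, …): affected rules were B → B S X1 S.

S -> + | X1 B; B -> id | B Y1; X1 -> +; Y1 -> S Y2; Y2 -> X1 S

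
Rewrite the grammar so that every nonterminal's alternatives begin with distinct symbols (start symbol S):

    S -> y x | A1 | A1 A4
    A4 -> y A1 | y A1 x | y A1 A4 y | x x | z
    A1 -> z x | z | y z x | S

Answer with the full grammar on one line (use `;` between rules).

S -> y x | A1 S'; A4 -> x x | z | y A1 A4'; A1 -> y z x | S | z A1'; S' -> ε | A4; A4' -> ε | x | A4 y; A1' -> x | ε

S has alternatives sharing prefix 'A1': factor to S → A1 S' with S' → ε | A4.
A4 has alternatives sharing prefix 'y A1': factor to A4 → y A1 A4' with A4' → ε | x | A4 y.
A1 has alternatives sharing prefix 'z': factor to A1 → z A1' with A1' → x | ε.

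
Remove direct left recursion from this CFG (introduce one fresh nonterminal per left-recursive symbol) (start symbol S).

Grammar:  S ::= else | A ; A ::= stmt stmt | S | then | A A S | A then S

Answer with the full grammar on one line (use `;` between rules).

Left recursion appears on A.
For A: α = {A S, then S}, β = {stmt stmt, S, then}. Rewrite as A → β A' and A' → α A' | ε.

S ::= else | A; A ::= stmt stmt A' | S A' | then A'; A' ::= A S A' | then S A' | ε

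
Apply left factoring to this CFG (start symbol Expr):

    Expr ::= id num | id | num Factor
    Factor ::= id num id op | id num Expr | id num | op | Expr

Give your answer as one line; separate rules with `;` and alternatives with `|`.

Expr ::= num Factor | id Expr1; Factor ::= op | Expr | id num Factor1; Expr1 ::= num | ε; Factor1 ::= id op | Expr | ε

Expr has alternatives sharing prefix 'id': factor to Expr → id Expr1 with Expr1 → num | ε.
Factor has alternatives sharing prefix 'id num': factor to Factor → id num Factor1 with Factor1 → id op | Expr | ε.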